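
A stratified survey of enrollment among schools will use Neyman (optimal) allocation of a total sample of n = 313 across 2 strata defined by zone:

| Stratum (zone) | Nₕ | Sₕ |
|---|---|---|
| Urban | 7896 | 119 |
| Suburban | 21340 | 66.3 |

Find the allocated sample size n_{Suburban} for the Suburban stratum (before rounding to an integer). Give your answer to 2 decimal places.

Neyman allocation: nₕ = n·NₕSₕ / Σⱼ NⱼSⱼ.
Σ NⱼSⱼ = 7896·119 + 21340·66.3 = 2.354466 × 10^6.
n_{Suburban} = 313·21340·66.3 / (2.354466 × 10^6) = 188.09.

188.09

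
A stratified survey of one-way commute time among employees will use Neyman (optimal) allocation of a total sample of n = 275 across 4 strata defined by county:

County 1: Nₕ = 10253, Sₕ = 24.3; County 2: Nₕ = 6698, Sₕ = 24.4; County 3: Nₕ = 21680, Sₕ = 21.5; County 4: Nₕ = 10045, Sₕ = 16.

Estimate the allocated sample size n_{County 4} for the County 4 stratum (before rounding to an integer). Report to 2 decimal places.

Neyman allocation: nₕ = n·NₕSₕ / Σⱼ NⱼSⱼ.
Σ NⱼSⱼ = 10253·24.3 + 6698·24.4 + 21680·21.5 + 10045·16 = 1.0394191 × 10^6.
n_{County 4} = 275·10045·16 / (1.0394191 × 10^6) = 42.52.

42.52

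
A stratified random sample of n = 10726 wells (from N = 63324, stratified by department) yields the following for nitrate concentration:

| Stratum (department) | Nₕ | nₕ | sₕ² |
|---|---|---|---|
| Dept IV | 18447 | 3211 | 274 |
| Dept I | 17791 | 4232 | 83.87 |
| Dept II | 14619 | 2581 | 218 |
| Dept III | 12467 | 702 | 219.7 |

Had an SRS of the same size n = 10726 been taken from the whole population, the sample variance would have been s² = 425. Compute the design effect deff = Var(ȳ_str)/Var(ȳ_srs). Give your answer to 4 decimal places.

Var(ȳ_str) = Σ Wₕ²(1−fₕ)sₕ²/nₕ with Wₕ = Nₕ/63324:
  Dept IV: (18447/63324)²·(1−3211/18447)·274/3211 = 0.0059809516
  Dept I: (17791/63324)²·(1−4232/17791)·83.87/4232 = 0.0011922088
  Dept II: (14619/63324)²·(1−2581/14619)·218/2581 = 0.0037068398
  Dept III: (12467/63324)²·(1−702/12467)·219.7/702 = 0.011447487
  → Var(ȳ_str) = 0.022327487.
Var(ȳ_srs) = (1 − 10726/63324)·425/10726 = 0.03291183.
deff = 0.022327487 / 0.03291183 = 0.6784.

0.6784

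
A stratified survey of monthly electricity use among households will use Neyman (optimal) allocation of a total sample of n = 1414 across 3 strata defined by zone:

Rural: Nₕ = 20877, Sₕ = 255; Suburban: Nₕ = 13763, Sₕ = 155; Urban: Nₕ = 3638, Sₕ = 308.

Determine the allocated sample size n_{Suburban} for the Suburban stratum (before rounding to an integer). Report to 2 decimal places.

351.67

Neyman allocation: nₕ = n·NₕSₕ / Σⱼ NⱼSⱼ.
Σ NⱼSⱼ = 20877·255 + 13763·155 + 3638·308 = 8.577404 × 10^6.
n_{Suburban} = 1414·13763·155 / (8.577404 × 10^6) = 351.67.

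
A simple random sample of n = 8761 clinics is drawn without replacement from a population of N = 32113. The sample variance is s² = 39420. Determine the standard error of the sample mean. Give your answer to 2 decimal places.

Under SRS without replacement, Var(ȳ) = (1 − f)·s²/n with f = n/N = 8761/32113 = 0.27281786.
Var(ȳ) = (1 − 0.27281786)·39420/8761 = 0.72718214·4.4994864 = 3.2719461.
SE(ȳ) = √(3.2719461) = 1.81.

1.81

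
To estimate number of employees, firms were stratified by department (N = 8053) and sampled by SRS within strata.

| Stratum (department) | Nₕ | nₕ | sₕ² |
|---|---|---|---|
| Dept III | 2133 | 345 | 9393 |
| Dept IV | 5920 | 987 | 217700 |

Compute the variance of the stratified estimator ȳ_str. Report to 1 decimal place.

100.9

Var(ȳ_str) = Σₕ Wₕ²(1 − fₕ)sₕ²/nₕ with Wₕ = Nₕ/N, N = 8053.
Dept III: Wₕ = 0.26487023; term = 0.26487023²·(1 − 0.16174402)·9393/345 = 1.6011359.
Dept IV: Wₕ = 0.73512977; term = 0.73512977²·(1 − 0.16672297)·217700/987 = 99.325029.
Sum = 100.92616.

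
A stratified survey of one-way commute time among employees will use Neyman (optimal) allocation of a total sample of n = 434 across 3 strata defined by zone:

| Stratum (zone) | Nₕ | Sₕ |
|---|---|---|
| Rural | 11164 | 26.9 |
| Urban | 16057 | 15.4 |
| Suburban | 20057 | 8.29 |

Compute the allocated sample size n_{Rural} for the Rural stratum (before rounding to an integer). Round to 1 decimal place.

182.6

Neyman allocation: nₕ = n·NₕSₕ / Σⱼ NⱼSⱼ.
Σ NⱼSⱼ = 11164·26.9 + 16057·15.4 + 20057·8.29 = 713861.93.
n_{Rural} = 434·11164·26.9 / 713861.93 = 182.6.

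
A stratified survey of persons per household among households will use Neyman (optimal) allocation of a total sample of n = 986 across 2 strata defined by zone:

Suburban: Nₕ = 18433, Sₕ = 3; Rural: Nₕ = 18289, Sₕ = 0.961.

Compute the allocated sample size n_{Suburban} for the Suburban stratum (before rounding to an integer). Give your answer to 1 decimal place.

748.2

Neyman allocation: nₕ = n·NₕSₕ / Σⱼ NⱼSⱼ.
Σ NⱼSⱼ = 18433·3 + 18289·0.961 = 72874.729.
n_{Suburban} = 986·18433·3 / 72874.729 = 748.2.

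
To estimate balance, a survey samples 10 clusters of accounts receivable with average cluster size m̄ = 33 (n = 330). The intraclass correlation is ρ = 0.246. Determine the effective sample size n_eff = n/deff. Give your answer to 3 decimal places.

37.196

deff = 1 + (33 − 1)·0.246 = 1 + 7.872 = 8.872.
n_eff = 330 / 8.872 = 37.196.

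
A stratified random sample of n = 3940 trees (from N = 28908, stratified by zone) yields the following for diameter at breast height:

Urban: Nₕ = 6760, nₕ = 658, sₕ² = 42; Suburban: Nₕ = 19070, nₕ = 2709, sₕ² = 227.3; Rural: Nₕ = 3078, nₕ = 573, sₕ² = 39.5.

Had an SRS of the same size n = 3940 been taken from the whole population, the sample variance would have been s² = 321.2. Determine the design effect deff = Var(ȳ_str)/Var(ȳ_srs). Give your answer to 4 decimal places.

0.4987

Var(ȳ_str) = Σ Wₕ²(1−fₕ)sₕ²/nₕ with Wₕ = Nₕ/28908:
  Urban: (6760/28908)²·(1−658/6760)·42/658 = 0.0031506938
  Suburban: (19070/28908)²·(1−2709/19070)·227.3/2709 = 0.031326716
  Rural: (3078/28908)²·(1−573/3078)·39.5/573 = 6.3603751 × 10^-4
  → Var(ȳ_str) = 0.035113447.
Var(ȳ_srs) = (1 − 3940/28908)·321.2/3940 = 0.070411732.
deff = 0.035113447 / 0.070411732 = 0.4987.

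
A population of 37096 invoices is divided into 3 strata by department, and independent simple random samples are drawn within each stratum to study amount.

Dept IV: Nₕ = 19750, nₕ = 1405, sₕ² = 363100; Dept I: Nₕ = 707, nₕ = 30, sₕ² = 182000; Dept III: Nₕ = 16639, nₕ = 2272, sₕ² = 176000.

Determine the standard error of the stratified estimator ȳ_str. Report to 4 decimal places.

Var(ȳ_str) = Σₕ Wₕ²(1 − fₕ)sₕ²/nₕ with Wₕ = Nₕ/N, N = 37096.
Dept IV: Wₕ = 0.53240242; term = 0.53240242²·(1 − 0.07113924)·363100/1405 = 68.042549.
Dept I: Wₕ = 0.01905866; term = 0.01905866²·(1 − 0.04243281)·182000/30 = 2.1101049.
Dept III: Wₕ = 0.44853893; term = 0.44853893²·(1 − 0.13654667)·176000/2272 = 13.456852.
Sum = 83.609506.
SE = √(83.609506) = 9.1438.

9.1438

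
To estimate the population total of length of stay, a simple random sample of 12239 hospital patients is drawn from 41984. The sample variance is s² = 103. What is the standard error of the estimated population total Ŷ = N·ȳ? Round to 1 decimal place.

3241.9

Var(Ŷ) = N²·Var(ȳ) = N²·(1 − n/N)·s²/n.
f = 12239/41984 = 0.29151582; Var(ȳ) = 0.70848418·103/12239 = 0.0059624047.
Var(Ŷ) = 41984² · 0.0059624047 = 1.050967 × 10^7.
SE(Ŷ) = √(1.050967 × 10^7) = 3241.9.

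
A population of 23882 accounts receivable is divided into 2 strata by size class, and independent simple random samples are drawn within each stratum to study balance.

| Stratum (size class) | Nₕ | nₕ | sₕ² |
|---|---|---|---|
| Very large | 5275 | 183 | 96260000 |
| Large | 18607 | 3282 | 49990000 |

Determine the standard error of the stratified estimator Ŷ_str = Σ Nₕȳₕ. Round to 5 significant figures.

4.2979 × 10^6

Var(Ŷ_str) = Σₕ Nₕ²(1 − fₕ)sₕ²/nₕ.
Very large: 5275²·(1 − 183/5275)·96260000/183 = 1.4128811 × 10^13.
Large: 18607²·(1 − 3282/18607)·49990000/3282 = 4.3433157 × 10^12.
Sum = 1.8472127 × 10^13.
SE = √(1.8472127 × 10^13) = 4.2979 × 10^6.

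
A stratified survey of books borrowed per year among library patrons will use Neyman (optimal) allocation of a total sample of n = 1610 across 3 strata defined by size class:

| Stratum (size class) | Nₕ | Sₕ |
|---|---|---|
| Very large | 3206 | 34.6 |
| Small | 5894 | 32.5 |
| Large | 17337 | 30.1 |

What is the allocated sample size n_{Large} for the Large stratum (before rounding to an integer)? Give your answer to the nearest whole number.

1019

Neyman allocation: nₕ = n·NₕSₕ / Σⱼ NⱼSⱼ.
Σ NⱼSⱼ = 3206·34.6 + 5894·32.5 + 17337·30.1 = 824326.3.
n_{Large} = 1610·17337·30.1 / 824326.3 = 1019.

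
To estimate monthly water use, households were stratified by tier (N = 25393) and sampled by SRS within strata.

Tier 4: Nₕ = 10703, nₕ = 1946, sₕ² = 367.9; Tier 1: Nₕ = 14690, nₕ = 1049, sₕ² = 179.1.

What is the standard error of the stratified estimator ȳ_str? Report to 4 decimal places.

Var(ȳ_str) = Σₕ Wₕ²(1 − fₕ)sₕ²/nₕ with Wₕ = Nₕ/N, N = 25393.
Tier 4: Wₕ = 0.42149411; term = 0.42149411²·(1 − 0.18181818)·367.9/1946 = 0.027480194.
Tier 1: Wₕ = 0.57850589; term = 0.57850589²·(1 − 0.07140912)·179.1/1049 = 0.053059124.
Sum = 0.080539318.
SE = √(0.080539318) = 0.2838.

0.2838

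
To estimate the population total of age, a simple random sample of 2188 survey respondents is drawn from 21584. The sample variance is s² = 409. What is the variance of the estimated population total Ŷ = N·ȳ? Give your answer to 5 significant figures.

7.8256 × 10^7

Var(Ŷ) = N²·Var(ȳ) = N²·(1 − n/N)·s²/n.
f = 2188/21584 = 0.10137139; Var(ȳ) = 0.89862861·409/2188 = 0.16797948.
Var(Ŷ) = 21584² · 0.16797948 = 7.8256442 × 10^7.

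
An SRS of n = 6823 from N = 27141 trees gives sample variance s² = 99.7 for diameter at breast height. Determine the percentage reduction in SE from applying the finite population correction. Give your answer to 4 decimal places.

f = n/N = 6823/27141 = 0.25139088.
SE_no-fpc = √(s²/n) = 0.12088151; SE_fpc = √((1−f)s²/n) = 0.10458935.
Ratio = √(1−f) = 0.86522200. Reduction = 100·(1 − 0.86522200) = 13.4778%.

13.4778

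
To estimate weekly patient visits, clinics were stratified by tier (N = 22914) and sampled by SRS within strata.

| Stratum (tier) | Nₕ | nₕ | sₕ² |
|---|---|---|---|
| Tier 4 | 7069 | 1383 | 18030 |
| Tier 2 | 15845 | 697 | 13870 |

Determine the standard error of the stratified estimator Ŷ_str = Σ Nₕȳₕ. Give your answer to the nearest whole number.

Var(Ŷ_str) = Σₕ Nₕ²(1 − fₕ)sₕ²/nₕ.
Tier 4: 7069²·(1 − 1383/7069)·18030/1383 = 5.2400856 × 10^8.
Tier 2: 15845²·(1 − 697/15845)·13870/697 = 4.7762959 × 10^9.
Sum = 5.3003045 × 10^9.
SE = √(5.3003045 × 10^9) = 72803.

72803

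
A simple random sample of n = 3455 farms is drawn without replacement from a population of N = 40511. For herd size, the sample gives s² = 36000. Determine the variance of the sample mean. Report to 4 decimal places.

Under SRS without replacement, Var(ȳ) = (1 − f)·s²/n with f = n/N = 3455/40511 = 0.08528548.
Var(ȳ) = (1 − 0.08528548)·36000/3455 = 0.91471452·10.419682 = 9.5310341.

9.5310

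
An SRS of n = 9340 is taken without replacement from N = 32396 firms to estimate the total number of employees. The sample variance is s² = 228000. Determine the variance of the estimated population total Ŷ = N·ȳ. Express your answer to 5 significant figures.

1.8233 × 10^10

Var(Ŷ) = N²·Var(ȳ) = N²·(1 − n/N)·s²/n.
f = 9340/32396 = 0.28830720; Var(ȳ) = 0.71169280·228000/9340 = 17.373229.
Var(Ŷ) = 32396² · 17.373229 = 1.8233218 × 10^10.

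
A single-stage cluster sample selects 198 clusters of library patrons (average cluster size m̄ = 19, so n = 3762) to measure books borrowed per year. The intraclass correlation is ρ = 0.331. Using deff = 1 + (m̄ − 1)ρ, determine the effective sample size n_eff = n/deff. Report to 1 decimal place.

540.7

deff = 1 + (19 − 1)·0.331 = 1 + 5.958 = 6.958.
n_eff = 3762 / 6.958 = 540.7.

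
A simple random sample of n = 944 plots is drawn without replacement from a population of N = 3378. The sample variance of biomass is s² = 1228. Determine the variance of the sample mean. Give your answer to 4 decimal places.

0.9373

Under SRS without replacement, Var(ȳ) = (1 − f)·s²/n with f = n/N = 944/3378 = 0.27945530.
Var(ȳ) = (1 − 0.27945530)·1228/944 = 0.72054470·1.3008475 = 0.93731874.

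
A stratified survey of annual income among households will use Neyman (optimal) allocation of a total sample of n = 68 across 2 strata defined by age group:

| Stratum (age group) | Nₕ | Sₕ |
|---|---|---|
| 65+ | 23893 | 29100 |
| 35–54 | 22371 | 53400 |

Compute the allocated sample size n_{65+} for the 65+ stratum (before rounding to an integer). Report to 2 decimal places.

25.02

Neyman allocation: nₕ = n·NₕSₕ / Σⱼ NⱼSⱼ.
Σ NⱼSⱼ = 23893·29100 + 22371·53400 = 1.8898977 × 10^9.
n_{65+} = 68·23893·29100 / (1.8898977 × 10^9) = 25.02.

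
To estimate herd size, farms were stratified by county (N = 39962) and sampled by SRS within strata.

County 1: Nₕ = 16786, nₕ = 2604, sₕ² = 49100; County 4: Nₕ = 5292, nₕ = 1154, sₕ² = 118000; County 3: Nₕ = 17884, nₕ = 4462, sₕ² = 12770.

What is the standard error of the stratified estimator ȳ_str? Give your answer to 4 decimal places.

Var(ȳ_str) = Σₕ Wₕ²(1 − fₕ)sₕ²/nₕ with Wₕ = Nₕ/N, N = 39962.
County 1: Wₕ = 0.42004905; term = 0.42004905²·(1 − 0.15512927)·49100/2604 = 2.8108054.
County 4: Wₕ = 0.13242580; term = 0.13242580²·(1 − 0.21806500)·118000/1154 = 1.4021423.
County 3: Wₕ = 0.44752515; term = 0.44752515²·(1 − 0.24949676)·12770/4462 = 0.43017859.
Sum = 4.6431263.
SE = √(4.6431263) = 2.1548.

2.1548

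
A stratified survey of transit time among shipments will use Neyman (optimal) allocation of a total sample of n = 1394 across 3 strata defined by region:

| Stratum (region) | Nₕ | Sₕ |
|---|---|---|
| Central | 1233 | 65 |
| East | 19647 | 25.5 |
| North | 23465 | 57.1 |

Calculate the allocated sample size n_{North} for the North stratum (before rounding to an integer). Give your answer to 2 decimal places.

972.28

Neyman allocation: nₕ = n·NₕSₕ / Σⱼ NⱼSⱼ.
Σ NⱼSⱼ = 1233·65 + 19647·25.5 + 23465·57.1 = 1.920995 × 10^6.
n_{North} = 1394·23465·57.1 / (1.920995 × 10^6) = 972.28.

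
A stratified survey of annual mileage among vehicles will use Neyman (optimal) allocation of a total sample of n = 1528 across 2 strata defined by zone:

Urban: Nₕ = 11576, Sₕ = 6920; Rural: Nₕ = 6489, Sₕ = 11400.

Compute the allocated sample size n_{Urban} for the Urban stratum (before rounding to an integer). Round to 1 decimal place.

794.4

Neyman allocation: nₕ = n·NₕSₕ / Σⱼ NⱼSⱼ.
Σ NⱼSⱼ = 11576·6920 + 6489·11400 = 1.5408052 × 10^8.
n_{Urban} = 1528·11576·6920 / (1.5408052 × 10^8) = 794.4.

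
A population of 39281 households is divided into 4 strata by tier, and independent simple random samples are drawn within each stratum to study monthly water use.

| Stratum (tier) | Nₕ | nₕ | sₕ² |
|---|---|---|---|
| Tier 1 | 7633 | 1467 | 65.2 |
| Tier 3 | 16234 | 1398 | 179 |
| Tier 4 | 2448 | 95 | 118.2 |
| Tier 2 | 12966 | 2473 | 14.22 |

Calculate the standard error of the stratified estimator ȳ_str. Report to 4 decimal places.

Var(ȳ_str) = Σₕ Wₕ²(1 − fₕ)sₕ²/nₕ with Wₕ = Nₕ/N, N = 39281.
Tier 1: Wₕ = 0.19431786; term = 0.19431786²·(1 − 0.19219180)·65.2/1467 = 0.0013556613.
Tier 3: Wₕ = 0.41327868; term = 0.41327868²·(1 − 0.08611556)·179/1398 = 0.019985874.
Tier 4: Wₕ = 0.06232021; term = 0.06232021²·(1 − 0.03880719)·118.2/95 = 0.0046447478.
Tier 2: Wₕ = 0.33008325; term = 0.33008325²·(1 − 0.19072960)·14.22/2473 = 5.070095 × 10^-4.
Sum = 0.026493293.
SE = √(0.026493293) = 0.1628.

0.1628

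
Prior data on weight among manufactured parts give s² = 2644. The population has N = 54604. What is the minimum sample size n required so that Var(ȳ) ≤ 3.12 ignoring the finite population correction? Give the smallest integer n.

848

Without fpc, n₀ = s²/D = 2644/3.12 = 847.4359.
Rounding up, n = 848.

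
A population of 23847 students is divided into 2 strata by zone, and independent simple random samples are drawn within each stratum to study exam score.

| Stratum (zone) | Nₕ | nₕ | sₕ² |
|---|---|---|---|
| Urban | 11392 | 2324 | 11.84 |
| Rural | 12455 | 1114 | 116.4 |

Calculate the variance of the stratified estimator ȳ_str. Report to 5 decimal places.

Var(ȳ_str) = Σₕ Wₕ²(1 − fₕ)sₕ²/nₕ with Wₕ = Nₕ/N, N = 23847.
Urban: Wₕ = 0.47771208; term = 0.47771208²·(1 − 0.20400281)·11.84/2324 = 9.2546407 × 10^-4.
Rural: Wₕ = 0.52228792; term = 0.52228792²·(1 − 0.08944199)·116.4/1114 = 0.025953466.
Sum = 0.02687893.

0.02688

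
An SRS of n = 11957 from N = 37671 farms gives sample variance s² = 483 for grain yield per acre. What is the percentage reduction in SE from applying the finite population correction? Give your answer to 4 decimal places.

f = n/N = 11957/37671 = 0.31740596.
SE_no-fpc = √(s²/n) = 0.20098445; SE_fpc = √((1−f)s²/n) = 0.16605184.
Ratio = √(1−f) = 0.82619249. Reduction = 100·(1 − 0.82619249) = 17.3808%.

17.3808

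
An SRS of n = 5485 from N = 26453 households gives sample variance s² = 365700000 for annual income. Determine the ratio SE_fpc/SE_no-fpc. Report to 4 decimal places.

0.8903

f = n/N = 5485/26453 = 0.20734888.
SE_no-fpc = √(s²/n) = 258.21066; SE_fpc = √((1−f)s²/n) = 229.88742.
Ratio = √(1−f) = 0.89030956.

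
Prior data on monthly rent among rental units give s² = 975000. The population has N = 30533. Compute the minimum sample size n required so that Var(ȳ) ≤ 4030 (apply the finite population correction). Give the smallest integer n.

Without fpc, n₀ = s²/D = 975000/4030 = 241.9355.
With fpc, (1 − n/N)·s²/n ≤ D requires n ≥ n₀/(1 + n₀/N) = 241.9355/(1 + 241.9355/30533) = 240.0335.
Rounding up, n = 241.

241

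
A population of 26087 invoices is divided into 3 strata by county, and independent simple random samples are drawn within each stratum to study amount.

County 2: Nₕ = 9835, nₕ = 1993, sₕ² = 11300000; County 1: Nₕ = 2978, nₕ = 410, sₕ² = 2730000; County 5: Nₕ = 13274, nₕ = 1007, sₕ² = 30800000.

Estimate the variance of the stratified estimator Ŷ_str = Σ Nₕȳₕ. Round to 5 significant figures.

Var(Ŷ_str) = Σₕ Nₕ²(1 − fₕ)sₕ²/nₕ.
County 2: 9835²·(1 − 1993/9835)·11300000/1993 = 4.3729282 × 10^11.
County 1: 2978²·(1 − 410/2978)·2730000/410 = 5.0921185 × 10^10.
County 5: 13274²·(1 − 1007/13274)·30800000/1007 = 4.9803679 × 10^12.
Sum = 5.4685819 × 10^12.

5.4686 × 10^12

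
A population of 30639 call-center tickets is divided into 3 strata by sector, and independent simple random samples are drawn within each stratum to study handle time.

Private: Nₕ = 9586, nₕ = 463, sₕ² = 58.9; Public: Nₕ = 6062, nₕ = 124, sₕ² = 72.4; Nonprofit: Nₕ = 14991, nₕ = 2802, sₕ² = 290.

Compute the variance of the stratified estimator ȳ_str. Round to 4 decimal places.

0.0544

Var(ȳ_str) = Σₕ Wₕ²(1 − fₕ)sₕ²/nₕ with Wₕ = Nₕ/N, N = 30639.
Private: Wₕ = 0.31286922; term = 0.31286922²·(1 − 0.04829960)·58.9/463 = 0.011851143.
Public: Wₕ = 0.19785241; term = 0.19785241²·(1 − 0.02045530)·72.4/124 = 0.02238844.
Nonprofit: Wₕ = 0.48927837; term = 0.48927837²·(1 − 0.18691215)·290/2802 = 0.020145561.
Sum = 0.054385144.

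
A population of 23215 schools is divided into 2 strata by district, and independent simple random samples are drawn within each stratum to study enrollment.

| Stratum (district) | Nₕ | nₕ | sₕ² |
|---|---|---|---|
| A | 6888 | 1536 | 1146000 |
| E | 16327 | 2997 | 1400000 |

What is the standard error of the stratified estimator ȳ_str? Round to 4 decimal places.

15.4815

Var(ȳ_str) = Σₕ Wₕ²(1 − fₕ)sₕ²/nₕ with Wₕ = Nₕ/N, N = 23215.
A: Wₕ = 0.29670472; term = 0.29670472²·(1 − 0.22299652)·1146000/1536 = 51.034665.
E: Wₕ = 0.70329528; term = 0.70329528²·(1 − 0.18356097)·1400000/2997 = 188.6429.
Sum = 239.67757.
SE = √(239.67757) = 15.4815.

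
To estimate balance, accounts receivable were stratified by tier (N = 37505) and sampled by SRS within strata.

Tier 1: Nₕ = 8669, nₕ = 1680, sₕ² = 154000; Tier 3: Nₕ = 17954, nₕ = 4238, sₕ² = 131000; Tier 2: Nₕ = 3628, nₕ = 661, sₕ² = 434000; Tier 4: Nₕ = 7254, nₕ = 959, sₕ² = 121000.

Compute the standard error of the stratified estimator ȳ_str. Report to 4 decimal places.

Var(ȳ_str) = Σₕ Wₕ²(1 − fₕ)sₕ²/nₕ with Wₕ = Nₕ/N, N = 37505.
Tier 1: Wₕ = 0.23114251; term = 0.23114251²·(1 − 0.19379398)·154000/1680 = 3.9483636.
Tier 3: Wₕ = 0.47870951; term = 0.47870951²·(1 − 0.23604768)·131000/4238 = 5.4115379.
Tier 2: Wₕ = 0.09673377; term = 0.09673377²·(1 − 0.18219405)·434000/661 = 5.024522.
Tier 4: Wₕ = 0.19341421; term = 0.19341421²·(1 − 0.13220292)·121000/959 = 4.0960166.
Sum = 18.48044.
SE = √(18.48044) = 4.2989.

4.2989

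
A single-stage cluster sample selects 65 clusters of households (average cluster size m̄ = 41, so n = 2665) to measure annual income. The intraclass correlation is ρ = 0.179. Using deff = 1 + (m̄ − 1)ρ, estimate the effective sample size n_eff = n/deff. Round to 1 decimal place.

326.6

deff = 1 + (41 − 1)·0.179 = 1 + 7.16 = 8.16.
n_eff = 2665 / 8.16 = 326.6.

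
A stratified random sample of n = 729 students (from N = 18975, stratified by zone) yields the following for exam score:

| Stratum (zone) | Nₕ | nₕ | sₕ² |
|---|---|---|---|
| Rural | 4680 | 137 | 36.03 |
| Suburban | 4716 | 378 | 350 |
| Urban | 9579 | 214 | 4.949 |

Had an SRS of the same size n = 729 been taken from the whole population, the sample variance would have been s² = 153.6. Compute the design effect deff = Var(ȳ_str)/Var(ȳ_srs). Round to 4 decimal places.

0.3648

Var(ȳ_str) = Σ Wₕ²(1−fₕ)sₕ²/nₕ with Wₕ = Nₕ/18975:
  Rural: (4680/18975)²·(1−137/4680)·36.03/137 = 0.015529902
  Suburban: (4716/18975)²·(1−378/4716)·350/378 = 0.052610935
  Urban: (9579/18975)²·(1−214/9579)·4.949/214 = 0.0057619312
  → Var(ȳ_str) = 0.073902768.
Var(ȳ_srs) = (1 − 729/18975)·153.6/729 = 0.20260473.
deff = 0.073902768 / 0.20260473 = 0.3648.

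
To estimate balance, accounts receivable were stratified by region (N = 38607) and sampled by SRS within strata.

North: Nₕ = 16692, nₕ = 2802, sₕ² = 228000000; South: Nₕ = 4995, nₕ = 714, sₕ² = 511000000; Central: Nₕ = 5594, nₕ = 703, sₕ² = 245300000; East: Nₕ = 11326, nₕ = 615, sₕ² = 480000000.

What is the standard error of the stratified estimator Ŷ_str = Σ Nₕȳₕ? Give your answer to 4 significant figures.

Var(Ŷ_str) = Σₕ Nₕ²(1 − fₕ)sₕ²/nₕ.
North: 16692²·(1 − 2802/16692)·228000000/2802 = 1.8865892 × 10^13.
South: 4995²·(1 − 714/4995)·511000000/714 = 1.5303945 × 10^13.
Central: 5594²·(1 − 703/5594)·245300000/703 = 9.5468994 × 10^12.
East: 11326²·(1 − 615/11326)·480000000/615 = 9.468315 × 10^13.
Sum = 1.3839989 × 10^14.
SE = √(1.3839989 × 10^14) = 1.176 × 10^7.

1.176 × 10^7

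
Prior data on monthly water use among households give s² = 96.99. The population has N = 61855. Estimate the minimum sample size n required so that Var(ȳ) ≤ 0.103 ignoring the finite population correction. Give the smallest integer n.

942

Without fpc, n₀ = s²/D = 96.99/0.103 = 941.6505.
Rounding up, n = 942.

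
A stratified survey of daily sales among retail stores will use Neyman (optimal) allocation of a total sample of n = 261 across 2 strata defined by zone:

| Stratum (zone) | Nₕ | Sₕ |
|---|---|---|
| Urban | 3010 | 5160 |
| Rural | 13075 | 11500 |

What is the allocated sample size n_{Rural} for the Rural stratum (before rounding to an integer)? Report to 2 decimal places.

Neyman allocation: nₕ = n·NₕSₕ / Σⱼ NⱼSⱼ.
Σ NⱼSⱼ = 3010·5160 + 13075·11500 = 1.658941 × 10^8.
n_{Rural} = 261·13075·11500 / (1.658941 × 10^8) = 236.56.

236.56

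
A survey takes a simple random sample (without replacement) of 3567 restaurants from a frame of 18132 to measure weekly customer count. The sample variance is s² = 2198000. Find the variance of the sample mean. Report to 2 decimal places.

Under SRS without replacement, Var(ȳ) = (1 − f)·s²/n with f = n/N = 3567/18132 = 0.19672402.
Var(ȳ) = (1 − 0.19672402)·2198000/3567 = 0.80327598·616.20409 = 494.98194.

494.98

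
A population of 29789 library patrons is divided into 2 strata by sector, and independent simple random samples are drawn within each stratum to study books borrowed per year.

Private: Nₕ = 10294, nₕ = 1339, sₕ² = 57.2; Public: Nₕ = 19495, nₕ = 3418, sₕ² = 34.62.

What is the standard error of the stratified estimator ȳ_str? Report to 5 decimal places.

0.08953

Var(ȳ_str) = Σₕ Wₕ²(1 − fₕ)sₕ²/nₕ with Wₕ = Nₕ/N, N = 29789.
Private: Wₕ = 0.34556380; term = 0.34556380²·(1 − 0.13007577)·57.2/1339 = 0.0044376532.
Public: Wₕ = 0.65443620; term = 0.65443620²·(1 − 0.17532701)·34.62/3418 = 0.0035774322.
Sum = 0.0080150854.
SE = √(0.0080150854) = 0.08953.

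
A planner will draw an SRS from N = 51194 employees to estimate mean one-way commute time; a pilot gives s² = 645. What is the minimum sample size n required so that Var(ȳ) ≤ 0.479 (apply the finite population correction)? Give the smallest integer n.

Without fpc, n₀ = s²/D = 645/0.479 = 1346.5553.
With fpc, (1 − n/N)·s²/n ≤ D requires n ≥ n₀/(1 + n₀/N) = 1346.5553/(1 + 1346.5553/51194) = 1312.0446.
Rounding up, n = 1313.

1313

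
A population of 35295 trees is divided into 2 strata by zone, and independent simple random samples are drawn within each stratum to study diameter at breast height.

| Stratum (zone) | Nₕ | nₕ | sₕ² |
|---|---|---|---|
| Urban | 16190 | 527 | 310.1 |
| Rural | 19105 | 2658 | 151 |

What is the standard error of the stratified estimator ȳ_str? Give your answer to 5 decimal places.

0.36621

Var(ȳ_str) = Σₕ Wₕ²(1 − fₕ)sₕ²/nₕ with Wₕ = Nₕ/N, N = 35295.
Urban: Wₕ = 0.45870520; term = 0.45870520²·(1 − 0.03255096)·310.1/527 = 0.11978063.
Rural: Wₕ = 0.54129480; term = 0.54129480²·(1 − 0.13912588)·151/2658 = 0.014329444.
Sum = 0.13411007.
SE = √(0.13411007) = 0.36621.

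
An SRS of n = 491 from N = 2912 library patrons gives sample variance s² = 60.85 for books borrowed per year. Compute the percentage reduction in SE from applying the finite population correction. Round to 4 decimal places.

f = n/N = 491/2912 = 0.16861264.
SE_no-fpc = √(s²/n) = 0.352038; SE_fpc = √((1−f)s²/n) = 0.32098982.
Ratio = √(1−f) = 0.91180445. Reduction = 100·(1 − 0.91180445) = 8.8196%.

8.8196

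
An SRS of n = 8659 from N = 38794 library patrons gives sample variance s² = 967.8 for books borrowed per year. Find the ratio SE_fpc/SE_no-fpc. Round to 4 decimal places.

0.8814

f = n/N = 8659/38794 = 0.22320462.
SE_no-fpc = √(s²/n) = 0.33431737; SE_fpc = √((1−f)s²/n) = 0.29465394.
Ratio = √(1−f) = 0.88135996.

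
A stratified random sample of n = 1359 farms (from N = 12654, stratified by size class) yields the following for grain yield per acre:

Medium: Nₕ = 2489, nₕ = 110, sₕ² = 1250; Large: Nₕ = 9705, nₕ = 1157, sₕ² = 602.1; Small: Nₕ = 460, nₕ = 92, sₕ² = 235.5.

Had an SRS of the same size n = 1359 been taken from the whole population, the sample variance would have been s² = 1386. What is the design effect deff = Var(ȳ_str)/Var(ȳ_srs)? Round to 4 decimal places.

0.7608

Var(ȳ_str) = Σ Wₕ²(1−fₕ)sₕ²/nₕ with Wₕ = Nₕ/12654:
  Medium: (2489/12654)²·(1−110/2489)·1250/110 = 0.42022415
  Large: (9705/12654)²·(1−1157/9705)·602.1/1157 = 0.26961228
  Small: (460/12654)²·(1−92/460)·235.5/92 = 0.0027061575
  → Var(ȳ_str) = 0.69254259.
Var(ȳ_srs) = (1 − 1359/12654)·1386/1359 = 0.91033697.
deff = 0.69254259 / 0.91033697 = 0.7608.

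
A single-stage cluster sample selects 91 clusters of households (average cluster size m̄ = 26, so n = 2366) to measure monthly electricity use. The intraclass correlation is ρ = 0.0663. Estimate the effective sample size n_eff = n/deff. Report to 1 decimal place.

deff = 1 + (26 − 1)·0.0663 = 1 + 1.6575 = 2.6575.
n_eff = 2366 / 2.6575 = 890.3.

890.3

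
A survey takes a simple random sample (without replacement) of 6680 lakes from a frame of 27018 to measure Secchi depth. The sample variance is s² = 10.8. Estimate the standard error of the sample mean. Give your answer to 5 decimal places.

0.03489

Under SRS without replacement, Var(ȳ) = (1 − f)·s²/n with f = n/N = 6680/27018 = 0.24724258.
Var(ȳ) = (1 − 0.24724258)·10.8/6680 = 0.75275742·0.0016167665 = 0.001217033.
SE(ȳ) = √(0.001217033) = 0.03489.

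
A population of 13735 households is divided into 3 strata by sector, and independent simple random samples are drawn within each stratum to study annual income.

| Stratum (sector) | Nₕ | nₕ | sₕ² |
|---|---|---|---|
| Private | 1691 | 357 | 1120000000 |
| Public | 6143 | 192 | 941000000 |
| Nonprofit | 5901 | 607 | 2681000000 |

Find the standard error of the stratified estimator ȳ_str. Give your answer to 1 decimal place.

Var(ȳ_str) = Σₕ Wₕ²(1 − fₕ)sₕ²/nₕ with Wₕ = Nₕ/N, N = 13735.
Private: Wₕ = 0.12311613; term = 0.12311613²·(1 − 0.21111768)·1120000000/357 = 37513.874.
Public: Wₕ = 0.44725155; term = 0.44725155²·(1 − 0.03125509)·941000000/192 = 949733.01.
Nonprofit: Wₕ = 0.42963233; term = 0.42963233²·(1 − 0.10286392)·2681000000/607 = 731409.08.
Sum = 1.718656 × 10^6.
SE = √(1.718656 × 10^6) = 1311.0.

1311.0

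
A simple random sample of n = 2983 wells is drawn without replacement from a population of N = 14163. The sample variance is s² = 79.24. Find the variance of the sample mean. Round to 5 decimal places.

Under SRS without replacement, Var(ȳ) = (1 − f)·s²/n with f = n/N = 2983/14163 = 0.21061922.
Var(ȳ) = (1 − 0.21061922)·79.24/2983 = 0.78938078·0.026563862 = 0.020969002.

0.02097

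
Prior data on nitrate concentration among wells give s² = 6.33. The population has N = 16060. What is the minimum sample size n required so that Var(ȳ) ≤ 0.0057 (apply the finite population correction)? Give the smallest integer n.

Without fpc, n₀ = s²/D = 6.33/0.0057 = 1110.5263.
With fpc, (1 − n/N)·s²/n ≤ D requires n ≥ n₀/(1 + n₀/N) = 1110.5263/(1 + 1110.5263/16060) = 1038.7016.
Rounding up, n = 1039.

1039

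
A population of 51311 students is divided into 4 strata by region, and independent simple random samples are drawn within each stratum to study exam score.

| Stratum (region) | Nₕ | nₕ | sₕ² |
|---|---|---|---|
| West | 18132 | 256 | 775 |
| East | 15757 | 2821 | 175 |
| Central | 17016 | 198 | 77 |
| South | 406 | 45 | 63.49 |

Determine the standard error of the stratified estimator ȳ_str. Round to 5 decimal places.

Var(ȳ_str) = Σₕ Wₕ²(1 − fₕ)sₕ²/nₕ with Wₕ = Nₕ/N, N = 51311.
West: Wₕ = 0.35337452; term = 0.35337452²·(1 − 0.01411869)·775/256 = 0.37269781.
East: Wₕ = 0.30708815; term = 0.30708815²·(1 − 0.17903154)·175/2821 = 0.0048027231.
Central: Wₕ = 0.33162480; term = 0.33162480²·(1 − 0.01163611)·77/198 = 0.042270404.
South: Wₕ = 0.00791253; term = 0.00791253²·(1 − 0.11083744)·63.49/45 = 7.8542567 × 10^-5.
Sum = 0.41984948.
SE = √(0.41984948) = 0.64796.

0.64796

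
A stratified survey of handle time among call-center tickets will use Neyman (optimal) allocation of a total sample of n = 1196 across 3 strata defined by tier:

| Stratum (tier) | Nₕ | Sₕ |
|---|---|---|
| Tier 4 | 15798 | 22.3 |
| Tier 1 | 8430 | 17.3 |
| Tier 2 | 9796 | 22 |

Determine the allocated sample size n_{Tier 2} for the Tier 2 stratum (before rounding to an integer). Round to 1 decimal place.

361.2

Neyman allocation: nₕ = n·NₕSₕ / Σⱼ NⱼSⱼ.
Σ NⱼSⱼ = 15798·22.3 + 8430·17.3 + 9796·22 = 713646.4.
n_{Tier 2} = 1196·9796·22 / 713646.4 = 361.2.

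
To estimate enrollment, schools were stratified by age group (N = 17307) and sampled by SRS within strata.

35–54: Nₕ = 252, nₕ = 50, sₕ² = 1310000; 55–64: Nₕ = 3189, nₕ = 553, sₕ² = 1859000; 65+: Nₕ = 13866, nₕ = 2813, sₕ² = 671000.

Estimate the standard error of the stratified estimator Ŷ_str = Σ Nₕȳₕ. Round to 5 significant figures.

Var(Ŷ_str) = Σₕ Nₕ²(1 − fₕ)sₕ²/nₕ.
35–54: 252²·(1 − 50/252)·1310000/50 = 1.3336848 × 10^9.
55–64: 3189²·(1 − 553/3189)·1859000/553 = 2.825883 × 10^10.
65+: 13866²·(1 − 2813/13866)·671000/2813 = 3.6558145 × 10^10.
Sum = 6.615066 × 10^10.
SE = √(6.615066 × 10^10) = 257200.

257200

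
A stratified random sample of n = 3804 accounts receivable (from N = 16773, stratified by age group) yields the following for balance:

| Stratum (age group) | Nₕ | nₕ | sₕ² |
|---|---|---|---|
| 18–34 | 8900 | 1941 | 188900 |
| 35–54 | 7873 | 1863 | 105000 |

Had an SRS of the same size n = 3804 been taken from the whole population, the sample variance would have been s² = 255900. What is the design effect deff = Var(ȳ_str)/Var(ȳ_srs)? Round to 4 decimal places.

Var(ȳ_str) = Σ Wₕ²(1−fₕ)sₕ²/nₕ with Wₕ = Nₕ/16773:
  18–34: (8900/16773)²·(1−1941/8900)·188900/1941 = 21.425046
  35–54: (7873/16773)²·(1−1863/7873)·105000/1863 = 9.4791561
  → Var(ȳ_str) = 30.904202.
Var(ȳ_srs) = (1 − 3804/16773)·255900/3804 = 52.014631.
deff = 30.904202 / 52.014631 = 0.5941.

0.5941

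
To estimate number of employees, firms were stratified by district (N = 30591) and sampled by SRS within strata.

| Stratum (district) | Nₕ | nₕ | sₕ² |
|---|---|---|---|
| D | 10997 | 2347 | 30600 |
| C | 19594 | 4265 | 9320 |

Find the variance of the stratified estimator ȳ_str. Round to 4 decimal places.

2.0267

Var(ȳ_str) = Σₕ Wₕ²(1 − fₕ)sₕ²/nₕ with Wₕ = Nₕ/N, N = 30591.
D: Wₕ = 0.35948482; term = 0.35948482²·(1 − 0.21342184)·30600/2347 = 1.3252912.
C: Wₕ = 0.64051518; term = 0.64051518²·(1 − 0.21766867)·9320/4265 = 0.70136882.
Sum = 2.02666.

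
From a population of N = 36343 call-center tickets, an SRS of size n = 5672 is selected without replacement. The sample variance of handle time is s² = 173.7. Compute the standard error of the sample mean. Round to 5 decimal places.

Under SRS without replacement, Var(ȳ) = (1 − f)·s²/n with f = n/N = 5672/36343 = 0.15606857.
Var(ȳ) = (1 − 0.15606857)·173.7/5672 = 0.84393143·0.030624118 = 0.025844656.
SE(ȳ) = √(0.025844656) = 0.16076.

0.16076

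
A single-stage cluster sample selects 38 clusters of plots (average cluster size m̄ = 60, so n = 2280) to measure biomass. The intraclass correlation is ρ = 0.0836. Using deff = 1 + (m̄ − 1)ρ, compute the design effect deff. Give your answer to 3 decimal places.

5.932

deff = 1 + (60 − 1)·0.0836 = 1 + 4.9324 = 5.9324.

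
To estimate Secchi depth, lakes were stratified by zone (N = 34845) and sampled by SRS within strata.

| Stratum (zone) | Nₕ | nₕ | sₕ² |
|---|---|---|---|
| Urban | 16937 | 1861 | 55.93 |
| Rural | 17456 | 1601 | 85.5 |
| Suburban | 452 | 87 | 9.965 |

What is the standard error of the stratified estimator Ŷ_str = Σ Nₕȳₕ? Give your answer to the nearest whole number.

4741

Var(Ŷ_str) = Σₕ Nₕ²(1 − fₕ)sₕ²/nₕ.
Urban: 16937²·(1 − 1861/16937)·55.93/1861 = 7.6739871 × 10^6.
Rural: 17456²·(1 − 1601/17456)·85.5/1601 = 1.4780386 × 10^7.
Suburban: 452²·(1 − 87/452)·9.965/87 = 18896.847.
Sum = 2.247327 × 10^7.
SE = √(2.247327 × 10^7) = 4741.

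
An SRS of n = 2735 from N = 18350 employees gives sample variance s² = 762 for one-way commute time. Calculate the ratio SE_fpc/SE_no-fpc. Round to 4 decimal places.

f = n/N = 2735/18350 = 0.14904632.
SE_no-fpc = √(s²/n) = 0.52783577; SE_fpc = √((1−f)s²/n) = 0.48691346.
Ratio = √(1−f) = 0.92247151.

0.9225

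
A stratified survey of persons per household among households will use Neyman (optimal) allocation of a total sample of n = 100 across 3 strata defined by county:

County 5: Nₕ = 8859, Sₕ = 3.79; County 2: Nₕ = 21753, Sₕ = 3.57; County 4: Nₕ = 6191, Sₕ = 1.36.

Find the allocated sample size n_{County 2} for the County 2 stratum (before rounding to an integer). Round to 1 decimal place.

64.9

Neyman allocation: nₕ = n·NₕSₕ / Σⱼ NⱼSⱼ.
Σ NⱼSⱼ = 8859·3.79 + 21753·3.57 + 6191·1.36 = 119653.58.
n_{County 2} = 100·21753·3.57 / 119653.58 = 64.9.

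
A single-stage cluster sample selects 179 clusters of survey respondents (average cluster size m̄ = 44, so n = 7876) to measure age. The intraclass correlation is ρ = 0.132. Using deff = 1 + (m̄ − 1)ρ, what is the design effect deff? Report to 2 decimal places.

6.68

deff = 1 + (44 − 1)·0.132 = 1 + 5.676 = 6.676.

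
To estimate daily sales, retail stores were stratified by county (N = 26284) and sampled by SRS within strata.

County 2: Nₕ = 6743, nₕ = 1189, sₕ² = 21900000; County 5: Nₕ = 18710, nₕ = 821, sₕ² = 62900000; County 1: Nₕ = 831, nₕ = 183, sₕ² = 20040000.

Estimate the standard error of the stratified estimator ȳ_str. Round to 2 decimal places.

195.45

Var(ȳ_str) = Σₕ Wₕ²(1 − fₕ)sₕ²/nₕ with Wₕ = Nₕ/N, N = 26284.
County 2: Wₕ = 0.25654391; term = 0.25654391²·(1 − 0.17633101)·21900000/1189 = 998.47772.
County 5: Wₕ = 0.71183990; term = 0.71183990²·(1 − 0.04388028)·62900000/821 = 37117.988.
County 1: Wₕ = 0.03161619; term = 0.03161619²·(1 − 0.22021661)·20040000/183 = 85.357117.
Sum = 38201.823.
SE = √(38201.823) = 195.45.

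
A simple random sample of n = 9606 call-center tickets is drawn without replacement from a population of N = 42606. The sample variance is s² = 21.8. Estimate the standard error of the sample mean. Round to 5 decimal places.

0.04193

Under SRS without replacement, Var(ȳ) = (1 − f)·s²/n with f = n/N = 9606/42606 = 0.22546120.
Var(ȳ) = (1 − 0.22546120)·21.8/9606 = 0.77453880·0.0022694149 = 0.0017577499.
SE(ȳ) = √(0.0017577499) = 0.04193.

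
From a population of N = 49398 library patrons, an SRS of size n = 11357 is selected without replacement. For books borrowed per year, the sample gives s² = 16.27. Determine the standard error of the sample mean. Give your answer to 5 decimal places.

Under SRS without replacement, Var(ȳ) = (1 − f)·s²/n with f = n/N = 11357/49398 = 0.22990809.
Var(ȳ) = (1 − 0.22990809)·16.27/11357 = 0.77009191·0.0014325966 = 0.0011032311.
SE(ȳ) = √(0.0011032311) = 0.03321.

0.03321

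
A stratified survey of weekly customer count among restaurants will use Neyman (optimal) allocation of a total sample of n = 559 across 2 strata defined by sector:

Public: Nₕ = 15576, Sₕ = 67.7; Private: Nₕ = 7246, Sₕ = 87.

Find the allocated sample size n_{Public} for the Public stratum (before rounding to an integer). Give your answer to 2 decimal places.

Neyman allocation: nₕ = n·NₕSₕ / Σⱼ NⱼSⱼ.
Σ NⱼSⱼ = 15576·67.7 + 7246·87 = 1.6848972 × 10^6.
n_{Public} = 559·15576·67.7 / (1.6848972 × 10^6) = 349.85.

349.85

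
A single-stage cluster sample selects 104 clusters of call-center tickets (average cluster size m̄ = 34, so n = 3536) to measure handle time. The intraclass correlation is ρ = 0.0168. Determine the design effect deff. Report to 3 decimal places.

deff = 1 + (34 − 1)·0.0168 = 1 + 0.5544 = 1.5544.

1.554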